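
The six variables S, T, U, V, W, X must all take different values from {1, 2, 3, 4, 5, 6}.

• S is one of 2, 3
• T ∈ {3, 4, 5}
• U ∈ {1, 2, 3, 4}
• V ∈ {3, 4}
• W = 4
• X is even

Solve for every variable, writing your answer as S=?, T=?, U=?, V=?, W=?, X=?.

W has just one choice, so W = 4. Strike 4 from T, U, V, X.
V has just one choice, so V = 3. Remove 3 from S, T, U.
That leaves S = 2. Remove 2 from U, X.
T's domain is down to {5}, so T = 5.
U must be 1 (only option left).
X must be 6 (only option left).

S=2, T=5, U=1, V=3, W=4, X=6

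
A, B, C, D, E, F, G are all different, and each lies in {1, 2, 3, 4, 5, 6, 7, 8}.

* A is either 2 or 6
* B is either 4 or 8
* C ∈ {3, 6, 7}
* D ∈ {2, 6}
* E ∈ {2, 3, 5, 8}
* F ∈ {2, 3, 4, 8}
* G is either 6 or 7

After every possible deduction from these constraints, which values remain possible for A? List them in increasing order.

2, 6

The 7 variables draw from only 7 values {2, 3, 4, 5, 6, 7, 8}, so each is used; only E can be 5, hence E = 5.
A and D share exactly the 2 values {2, 6}; by pigeonhole those values go to them, so strike 2, 6 from C, F, G.
G has just one choice, so G = 7. Remove 7 from C.
C has just one choice, so C = 3. Strike 3 from F.
No further eliminations apply; A can still be any of 2, 6.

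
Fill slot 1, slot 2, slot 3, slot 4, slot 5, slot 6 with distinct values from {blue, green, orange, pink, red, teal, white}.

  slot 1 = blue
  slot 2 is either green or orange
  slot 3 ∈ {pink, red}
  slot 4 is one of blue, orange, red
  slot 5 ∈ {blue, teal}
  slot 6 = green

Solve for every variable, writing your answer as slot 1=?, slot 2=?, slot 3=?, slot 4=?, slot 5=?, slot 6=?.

slot 1's domain is down to {blue}, so slot 1 = blue. So slot 4, slot 5 can't be blue.
That leaves slot 5 = teal.
slot 6 must be green (only option left). Strike green from slot 2.
slot 2's domain is down to {orange}, so slot 2 = orange. Eliminate orange elsewhere: slot 4.
That leaves slot 4 = red. Strike red from slot 3.
slot 3 has just one choice, so slot 3 = pink.

slot 1=blue, slot 2=orange, slot 3=pink, slot 4=red, slot 5=teal, slot 6=green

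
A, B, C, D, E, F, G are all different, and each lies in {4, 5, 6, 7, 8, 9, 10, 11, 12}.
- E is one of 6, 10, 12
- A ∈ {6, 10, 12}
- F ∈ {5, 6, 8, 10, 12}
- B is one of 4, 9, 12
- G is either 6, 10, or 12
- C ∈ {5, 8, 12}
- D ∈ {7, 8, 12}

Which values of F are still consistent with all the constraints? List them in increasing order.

5, 8

A, E, G between them cover only {6, 10, 12} — a naked triple. Remove those values from B, C, D, F.
C and F between them cover only {5, 8} — a naked pair. Remove those values from D.
That leaves D = 7.
No further eliminations apply; F can still be any of 5, 8.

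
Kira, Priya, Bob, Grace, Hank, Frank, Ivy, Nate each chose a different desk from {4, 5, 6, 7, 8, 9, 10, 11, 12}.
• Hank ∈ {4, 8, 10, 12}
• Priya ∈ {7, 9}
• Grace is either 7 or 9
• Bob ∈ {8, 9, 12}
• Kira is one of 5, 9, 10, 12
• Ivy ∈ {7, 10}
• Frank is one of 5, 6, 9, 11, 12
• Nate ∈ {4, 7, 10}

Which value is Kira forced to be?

5

The 2 variables Priya and Grace are confined to {7, 9}, which locks those values in; drop them from Kira, Bob, Frank, Ivy, Nate.
Ivy's domain is down to {10}, so Ivy = 10. So Kira, Hank, Nate can't be 10.
That leaves Nate = 4. So Hank can't be 4.
Bob and Hank share exactly the 2 values {8, 12}; by pigeonhole those values go to them, so strike 8, 12 from Kira, Frank.
So Kira = 5.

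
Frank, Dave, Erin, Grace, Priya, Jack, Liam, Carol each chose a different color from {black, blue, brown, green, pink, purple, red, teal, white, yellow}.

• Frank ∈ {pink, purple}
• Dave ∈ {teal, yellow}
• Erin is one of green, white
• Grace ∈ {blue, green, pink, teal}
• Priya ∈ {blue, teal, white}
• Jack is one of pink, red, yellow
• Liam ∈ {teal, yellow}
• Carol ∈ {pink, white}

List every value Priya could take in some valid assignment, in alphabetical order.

The 8 variables together cover exactly {blue, green, pink, purple, red, teal, white, yellow} — 8 values for 8 variables — and purple appears only in Frank's list, so Frank = purple.
The 7 still-open variables draw from only 7 values {blue, green, pink, red, teal, white, yellow}, so each is used; only Jack can be red, hence Jack = red.
The 2 variables Dave and Liam are confined to {teal, yellow}, which locks those values in; drop them from Grace, Priya.
No further eliminations apply; Priya can still be any of blue, white.

blue, white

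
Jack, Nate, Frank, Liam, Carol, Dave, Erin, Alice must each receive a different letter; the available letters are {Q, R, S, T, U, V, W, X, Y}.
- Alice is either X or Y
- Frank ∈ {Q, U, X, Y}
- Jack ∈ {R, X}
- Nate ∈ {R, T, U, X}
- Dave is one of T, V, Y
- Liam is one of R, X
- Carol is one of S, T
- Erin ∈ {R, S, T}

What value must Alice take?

Y

Among the 8 variables, Q fits only Frank (and all 8 values in {Q, R, S, T, U, V, X, Y} must be used), so Frank = Q.
The 7 still-open variables together cover exactly {R, S, T, U, V, X, Y} — 7 values for 7 variables — and U appears only in Nate's list, so Nate = U.
The 6 still-open variables draw from only 6 values {R, S, T, V, X, Y}, so each is used; only Dave can be V, hence Dave = V.
Among the 5 still-open variables, Y fits only Alice (and all 5 values in {R, S, T, X, Y} must be used), so Alice = Y.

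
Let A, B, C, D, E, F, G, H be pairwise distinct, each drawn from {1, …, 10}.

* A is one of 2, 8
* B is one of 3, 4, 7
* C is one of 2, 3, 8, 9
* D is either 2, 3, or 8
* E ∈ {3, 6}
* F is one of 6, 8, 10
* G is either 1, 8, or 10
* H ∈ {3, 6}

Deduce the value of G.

E and H between them cover only {3, 6} — a naked pair. Remove those values from B, C, D, F.
A and D share exactly the 2 values {2, 8}; by pigeonhole those values go to them, so strike 2, 8 from C, F, G.
C has just one choice, so C = 9.
F has just one choice, so F = 10. Strike 10 from G.
So G = 1.

1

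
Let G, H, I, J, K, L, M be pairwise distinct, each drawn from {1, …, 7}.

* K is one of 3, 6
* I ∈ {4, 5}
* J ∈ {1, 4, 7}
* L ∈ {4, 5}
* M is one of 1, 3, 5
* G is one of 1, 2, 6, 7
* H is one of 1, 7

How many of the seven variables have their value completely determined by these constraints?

The 7 variables draw from only 7 values {1, 2, 3, 4, 5, 6, 7}, so each is used; only G can be 2, hence G = 2.
The 6 still-open variables draw from only 6 values {1, 3, 4, 5, 6, 7}, so each is used; only K can be 6, hence K = 6.
The 5 still-open variables together cover exactly {1, 3, 4, 5, 7} — 5 values for 5 variables — and 3 appears only in M's list, so M = 3.
I and L between them cover only {4, 5} — a naked pair. Remove those values from J.
Determined: G=2, K=6, M=3. The other variables each still have more than one consistent value. That makes 3.

3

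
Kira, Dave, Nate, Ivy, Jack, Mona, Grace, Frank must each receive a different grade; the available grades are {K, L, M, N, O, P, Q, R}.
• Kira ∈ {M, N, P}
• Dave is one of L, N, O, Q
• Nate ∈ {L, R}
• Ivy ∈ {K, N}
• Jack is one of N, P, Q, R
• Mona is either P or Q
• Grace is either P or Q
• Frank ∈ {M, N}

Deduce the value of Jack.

The 8 variables together cover exactly {K, L, M, N, O, P, Q, R} — 8 values for 8 variables — and K appears only in Ivy's list, so Ivy = K.
Among the 7 still-open variables, O fits only Dave (and all 7 values in {L, M, N, O, P, Q, R} must be used), so Dave = O.
The 6 still-open variables together cover exactly {L, M, N, P, Q, R} — 6 values for 6 variables — and L appears only in Nate's list, so Nate = L.
The 5 still-open variables together cover exactly {M, N, P, Q, R} — 5 values for 5 variables — and R appears only in Jack's list, so Jack = R.

R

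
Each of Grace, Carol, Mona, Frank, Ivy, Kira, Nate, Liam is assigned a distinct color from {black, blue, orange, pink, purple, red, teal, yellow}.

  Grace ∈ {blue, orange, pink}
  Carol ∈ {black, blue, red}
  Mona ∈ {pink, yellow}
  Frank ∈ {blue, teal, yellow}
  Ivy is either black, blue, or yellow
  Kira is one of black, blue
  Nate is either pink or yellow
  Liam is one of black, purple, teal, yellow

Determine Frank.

teal

The 8 variables together cover exactly {black, blue, orange, pink, purple, red, teal, yellow} — 8 values for 8 variables — and orange appears only in Grace's list, so Grace = orange.
The 7 still-open variables draw from only 7 values {black, blue, pink, purple, red, teal, yellow}, so each is used; only Liam can be purple, hence Liam = purple.
The 6 still-open variables draw from only 6 values {black, blue, pink, red, teal, yellow}, so each is used; only Carol can be red, hence Carol = red.
The 5 still-open variables together cover exactly {black, blue, pink, teal, yellow} — 5 values for 5 variables — and teal appears only in Frank's list, so Frank = teal.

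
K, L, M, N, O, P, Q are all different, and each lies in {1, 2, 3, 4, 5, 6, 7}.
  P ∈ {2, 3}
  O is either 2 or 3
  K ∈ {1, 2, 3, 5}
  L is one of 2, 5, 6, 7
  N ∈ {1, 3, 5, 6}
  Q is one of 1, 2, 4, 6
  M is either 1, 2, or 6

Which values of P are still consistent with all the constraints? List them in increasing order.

Among the 7 variables, 4 fits only Q (and all 7 values in {1, 2, 3, 4, 5, 6, 7} must be used), so Q = 4.
Among the 6 still-open variables, 7 fits only L (and all 6 values in {1, 2, 3, 5, 6, 7} must be used), so L = 7.
O and P between them cover only {2, 3} — a naked pair. Remove those values from K, M, N.
No further eliminations apply; P can still be any of 2, 3.

2, 3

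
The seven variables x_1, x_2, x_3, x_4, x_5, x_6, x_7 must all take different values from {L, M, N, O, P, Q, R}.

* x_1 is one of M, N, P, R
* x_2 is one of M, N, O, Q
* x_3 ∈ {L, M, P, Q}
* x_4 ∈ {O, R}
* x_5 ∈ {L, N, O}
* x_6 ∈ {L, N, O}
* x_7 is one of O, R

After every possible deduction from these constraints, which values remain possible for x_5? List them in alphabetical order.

L, N

The 2 variables x_4 and x_7 are confined to {O, R}, which locks those values in; drop them from x_1, x_2, x_5, x_6.
The 2 variables x_5 and x_6 are confined to {L, N}, which locks those values in; drop them from x_1, x_2, x_3.
No further eliminations apply; x_5 can still be any of L, N.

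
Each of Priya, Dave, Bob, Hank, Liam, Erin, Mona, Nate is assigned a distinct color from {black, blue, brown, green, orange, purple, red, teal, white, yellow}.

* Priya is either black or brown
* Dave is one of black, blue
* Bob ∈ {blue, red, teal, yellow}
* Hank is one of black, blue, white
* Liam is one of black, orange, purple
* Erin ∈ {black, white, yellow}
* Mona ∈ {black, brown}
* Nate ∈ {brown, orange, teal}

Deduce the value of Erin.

Priya and Mona share exactly the 2 values {black, brown}; by pigeonhole those values go to them, so strike black, brown from Dave, Hank, Liam, Erin, Nate.
Dave must be blue (only option left). Eliminate blue elsewhere: Bob, Hank.
Hank must be white (only option left). Strike white from Erin.
So Erin = yellow.

yellow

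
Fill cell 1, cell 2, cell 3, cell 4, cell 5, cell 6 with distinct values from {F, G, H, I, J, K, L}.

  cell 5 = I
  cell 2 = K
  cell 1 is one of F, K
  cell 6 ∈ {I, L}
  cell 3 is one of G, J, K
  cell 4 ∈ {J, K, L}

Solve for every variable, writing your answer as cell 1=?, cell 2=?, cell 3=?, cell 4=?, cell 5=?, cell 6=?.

cell 1=F, cell 2=K, cell 3=G, cell 4=J, cell 5=I, cell 6=L

cell 2 must be K (only option left). Remove K from cell 1, cell 3, cell 4.
cell 5 must be I (only option left). Eliminate I elsewhere: cell 6.
cell 6 has just one choice, so cell 6 = L. Remove L from cell 4.
cell 1 has just one choice, so cell 1 = F.
cell 4 must be J (only option left). So cell 3 can't be J.
cell 3's domain is down to {G}, so cell 3 = G.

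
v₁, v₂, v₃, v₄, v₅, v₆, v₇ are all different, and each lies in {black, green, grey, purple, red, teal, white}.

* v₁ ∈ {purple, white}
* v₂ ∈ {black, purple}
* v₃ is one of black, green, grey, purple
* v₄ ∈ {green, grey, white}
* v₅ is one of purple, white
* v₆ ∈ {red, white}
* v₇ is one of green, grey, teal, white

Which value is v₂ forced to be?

The 7 variables together cover exactly {black, green, grey, purple, red, teal, white} — 7 values for 7 variables — and red appears only in v₆'s list, so v₆ = red.
Among the 6 still-open variables, teal fits only v₇ (and all 6 values in {black, green, grey, purple, teal, white} must be used), so v₇ = teal.
The 2 variables v₁ and v₅ are confined to {purple, white}, which locks those values in; drop them from v₂, v₃, v₄.
So v₂ = black.

black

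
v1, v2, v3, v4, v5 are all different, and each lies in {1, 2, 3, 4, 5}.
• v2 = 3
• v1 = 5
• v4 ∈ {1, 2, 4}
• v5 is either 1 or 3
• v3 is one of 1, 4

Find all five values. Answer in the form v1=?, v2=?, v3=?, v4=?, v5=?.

v1=5, v2=3, v3=4, v4=2, v5=1

v1 must be 5 (only option left).
v2 must be 3 (only option left). So v5 can't be 3.
v5's domain is down to {1}, so v5 = 1. Remove 1 from v3, v4.
v3 has just one choice, so v3 = 4. So v4 can't be 4.
v4's domain is down to {2}, so v4 = 2.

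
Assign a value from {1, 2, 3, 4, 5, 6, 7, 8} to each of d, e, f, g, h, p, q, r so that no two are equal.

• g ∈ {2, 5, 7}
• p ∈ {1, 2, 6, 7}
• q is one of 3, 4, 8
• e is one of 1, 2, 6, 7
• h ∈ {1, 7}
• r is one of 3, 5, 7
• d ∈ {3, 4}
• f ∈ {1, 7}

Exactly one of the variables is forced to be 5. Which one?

Among the 8 variables, 8 fits only q (and all 8 values in {1, 2, 3, 4, 5, 6, 7, 8} must be used), so q = 8.
Among the 7 still-open variables, 4 fits only d (and all 7 values in {1, 2, 3, 4, 5, 6, 7} must be used), so d = 4.
The 6 still-open variables draw from only 6 values {1, 2, 3, 5, 6, 7}, so each is used; only r can be 3, hence r = 3.
The 5 still-open variables draw from only 5 values {1, 2, 5, 6, 7}, so each is used; only g can be 5, hence g = 5.

g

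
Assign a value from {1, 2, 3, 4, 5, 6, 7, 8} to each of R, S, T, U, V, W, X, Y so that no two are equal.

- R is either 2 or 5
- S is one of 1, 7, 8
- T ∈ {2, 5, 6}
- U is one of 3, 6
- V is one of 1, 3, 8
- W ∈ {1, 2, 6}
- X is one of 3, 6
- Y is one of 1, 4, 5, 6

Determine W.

1

The 8 variables together cover exactly {1, 2, 3, 4, 5, 6, 7, 8} — 8 values for 8 variables — and 4 appears only in Y's list, so Y = 4.
The 7 still-open variables draw from only 7 values {1, 2, 3, 5, 6, 7, 8}, so each is used; only S can be 7, hence S = 7.
The 6 still-open variables together cover exactly {1, 2, 3, 5, 6, 8} — 6 values for 6 variables — and 8 appears only in V's list, so V = 8.
Among the 5 still-open variables, 1 fits only W (and all 5 values in {1, 2, 3, 5, 6} must be used), so W = 1.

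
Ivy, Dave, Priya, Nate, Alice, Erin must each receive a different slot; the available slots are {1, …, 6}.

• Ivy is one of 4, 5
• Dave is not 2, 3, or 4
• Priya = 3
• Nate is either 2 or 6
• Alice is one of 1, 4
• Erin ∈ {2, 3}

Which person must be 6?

Nate

Priya must be 3 (only option left). Strike 3 from Erin.
Erin has just one choice, so Erin = 2. Remove 2 from Nate.
So 6 goes to Nate.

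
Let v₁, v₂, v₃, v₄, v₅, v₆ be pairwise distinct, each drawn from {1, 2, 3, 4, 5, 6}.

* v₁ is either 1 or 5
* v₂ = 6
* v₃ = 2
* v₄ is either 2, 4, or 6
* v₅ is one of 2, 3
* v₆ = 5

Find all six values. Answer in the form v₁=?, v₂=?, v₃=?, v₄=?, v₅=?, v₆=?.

v₁=1, v₂=6, v₃=2, v₄=4, v₅=3, v₆=5

v₂ has just one choice, so v₂ = 6. Remove 6 from v₄.
v₃ has just one choice, so v₃ = 2. Remove 2 from v₄, v₅.
That leaves v₄ = 4.
That leaves v₅ = 3.
That leaves v₆ = 5. Strike 5 from v₁.
v₁ must be 1 (only option left).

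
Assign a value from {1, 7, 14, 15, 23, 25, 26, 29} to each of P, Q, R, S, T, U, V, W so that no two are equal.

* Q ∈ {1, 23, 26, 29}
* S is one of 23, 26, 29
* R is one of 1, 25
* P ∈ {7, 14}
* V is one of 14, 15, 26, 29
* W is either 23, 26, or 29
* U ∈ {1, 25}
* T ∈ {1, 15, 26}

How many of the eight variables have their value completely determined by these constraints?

3

Among the 8 variables, 7 fits only P (and all 8 values in {1, 7, 14, 15, 23, 25, 26, 29} must be used), so P = 7.
The 7 still-open variables draw from only 7 values {1, 14, 15, 23, 25, 26, 29}, so each is used; only V can be 14, hence V = 14.
The 6 still-open variables draw from only 6 values {1, 15, 23, 25, 26, 29}, so each is used; only T can be 15, hence T = 15.
The 2 variables R and U are confined to {1, 25}, which locks those values in; drop them from Q.
Determined: P=7, T=15, V=14. The other variables each still have more than one consistent value. That makes 3.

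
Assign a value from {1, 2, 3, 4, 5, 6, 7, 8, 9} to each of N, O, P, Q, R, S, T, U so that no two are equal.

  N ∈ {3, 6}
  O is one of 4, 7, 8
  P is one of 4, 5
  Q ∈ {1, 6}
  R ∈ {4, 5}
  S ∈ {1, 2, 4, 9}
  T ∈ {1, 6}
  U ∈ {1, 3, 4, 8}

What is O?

7

The 2 variables P and R are confined to {4, 5}, which locks those values in; drop them from O, S, U.
Q and T share exactly the 2 values {1, 6}; by pigeonhole those values go to them, so strike 1, 6 from N, S, U.
N's domain is down to {3}, so N = 3. Strike 3 from U.
That leaves U = 8. Eliminate 8 elsewhere: O.
So O = 7.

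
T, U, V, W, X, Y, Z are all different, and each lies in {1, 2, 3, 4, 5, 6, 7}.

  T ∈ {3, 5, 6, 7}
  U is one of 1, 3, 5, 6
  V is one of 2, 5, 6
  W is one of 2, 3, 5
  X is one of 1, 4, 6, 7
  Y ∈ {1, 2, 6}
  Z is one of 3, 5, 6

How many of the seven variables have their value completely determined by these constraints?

2

Among the 7 variables, 4 fits only X (and all 7 values in {1, 2, 3, 4, 5, 6, 7} must be used), so X = 4.
The 6 still-open variables together cover exactly {1, 2, 3, 5, 6, 7} — 6 values for 6 variables — and 7 appears only in T's list, so T = 7.
Determined: T=7, X=4. The other variables each still have more than one consistent value. That makes 2.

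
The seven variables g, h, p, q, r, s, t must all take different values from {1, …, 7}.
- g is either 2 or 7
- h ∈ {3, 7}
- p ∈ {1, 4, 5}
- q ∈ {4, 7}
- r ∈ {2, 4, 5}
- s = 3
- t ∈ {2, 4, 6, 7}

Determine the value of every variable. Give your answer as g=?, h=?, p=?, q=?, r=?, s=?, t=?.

s must be 3 (only option left). So h can't be 3.
h must be 7 (only option left). Strike 7 from g, q, t.
That leaves q = 4. Strike 4 from p, r, t.
g has just one choice, so g = 2. Remove 2 from r, t.
That leaves r = 5. Eliminate 5 elsewhere: p.
t has just one choice, so t = 6.
p has just one choice, so p = 1.

g=2, h=7, p=1, q=4, r=5, s=3, t=6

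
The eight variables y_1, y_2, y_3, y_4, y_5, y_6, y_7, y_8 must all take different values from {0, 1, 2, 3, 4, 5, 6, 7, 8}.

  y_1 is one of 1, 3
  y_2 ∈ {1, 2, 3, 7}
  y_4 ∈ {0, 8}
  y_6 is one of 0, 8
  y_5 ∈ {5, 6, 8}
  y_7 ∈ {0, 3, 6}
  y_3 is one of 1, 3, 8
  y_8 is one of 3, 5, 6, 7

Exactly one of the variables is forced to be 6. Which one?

y_7

Among the 8 variables, 2 fits only y_2 (and all 8 values in {0, 1, 2, 3, 5, 6, 7, 8} must be used), so y_2 = 2.
Among the 7 still-open variables, 7 fits only y_8 (and all 7 values in {0, 1, 3, 5, 6, 7, 8} must be used), so y_8 = 7.
The 6 still-open variables together cover exactly {0, 1, 3, 5, 6, 8} — 6 values for 6 variables — and 5 appears only in y_5's list, so y_5 = 5.
The 5 still-open variables draw from only 5 values {0, 1, 3, 6, 8}, so each is used; only y_7 can be 6, hence y_7 = 6.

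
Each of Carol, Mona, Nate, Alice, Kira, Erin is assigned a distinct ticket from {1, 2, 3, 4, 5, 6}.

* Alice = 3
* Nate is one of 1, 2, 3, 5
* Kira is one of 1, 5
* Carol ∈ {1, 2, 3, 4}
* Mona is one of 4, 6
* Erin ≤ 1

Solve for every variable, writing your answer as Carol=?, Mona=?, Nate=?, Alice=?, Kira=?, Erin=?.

Carol=4, Mona=6, Nate=2, Alice=3, Kira=5, Erin=1

Alice must be 3 (only option left). Eliminate 3 elsewhere: Carol, Nate.
Erin has just one choice, so Erin = 1. Eliminate 1 elsewhere: Carol, Nate, Kira.
Kira has just one choice, so Kira = 5. Remove 5 from Nate.
Nate must be 2 (only option left). Eliminate 2 elsewhere: Carol.
Carol must be 4 (only option left). Strike 4 from Mona.
Mona has just one choice, so Mona = 6.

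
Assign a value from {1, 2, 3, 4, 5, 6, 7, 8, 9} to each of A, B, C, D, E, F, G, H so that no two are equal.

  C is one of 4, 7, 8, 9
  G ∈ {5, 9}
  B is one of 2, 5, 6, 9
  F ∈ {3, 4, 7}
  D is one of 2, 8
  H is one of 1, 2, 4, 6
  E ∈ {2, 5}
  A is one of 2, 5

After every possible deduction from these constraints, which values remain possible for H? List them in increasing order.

1, 4

The 2 variables A and E are confined to {2, 5}, which locks those values in; drop them from B, D, G, H.
That leaves D = 8. Strike 8 from C.
G's domain is down to {9}, so G = 9. So B, C can't be 9.
That leaves B = 6. Eliminate 6 elsewhere: H.
No further eliminations apply; H can still be any of 1, 4.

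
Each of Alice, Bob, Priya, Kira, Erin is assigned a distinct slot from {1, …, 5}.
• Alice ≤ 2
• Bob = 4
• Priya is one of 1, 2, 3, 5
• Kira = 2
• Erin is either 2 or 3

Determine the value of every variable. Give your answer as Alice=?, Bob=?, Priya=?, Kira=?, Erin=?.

Bob must be 4 (only option left).
Kira must be 2 (only option left). So Alice, Priya, Erin can't be 2.
Erin's domain is down to {3}, so Erin = 3. Eliminate 3 elsewhere: Priya.
Alice must be 1 (only option left). So Priya can't be 1.
That leaves Priya = 5.

Alice=1, Bob=4, Priya=5, Kira=2, Erin=3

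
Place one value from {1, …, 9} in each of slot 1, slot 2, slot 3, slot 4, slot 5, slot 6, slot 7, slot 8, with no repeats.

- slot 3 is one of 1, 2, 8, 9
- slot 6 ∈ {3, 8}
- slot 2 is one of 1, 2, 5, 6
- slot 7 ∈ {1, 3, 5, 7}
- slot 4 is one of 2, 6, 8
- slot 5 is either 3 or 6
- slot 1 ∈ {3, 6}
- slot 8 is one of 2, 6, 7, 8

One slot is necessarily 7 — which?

slot 8

The 8 variables together cover exactly {1, 2, 3, 5, 6, 7, 8, 9} — 8 values for 8 variables — and 9 appears only in slot 3's list, so slot 3 = 9.
The 2 variables slot 1 and slot 5 are confined to {3, 6}, which locks those values in; drop them from slot 2, slot 4, slot 6, slot 7, slot 8.
slot 6's domain is down to {8}, so slot 6 = 8. So slot 4, slot 8 can't be 8.
That leaves slot 4 = 2. Strike 2 from slot 2, slot 8.
So 7 goes to slot 8.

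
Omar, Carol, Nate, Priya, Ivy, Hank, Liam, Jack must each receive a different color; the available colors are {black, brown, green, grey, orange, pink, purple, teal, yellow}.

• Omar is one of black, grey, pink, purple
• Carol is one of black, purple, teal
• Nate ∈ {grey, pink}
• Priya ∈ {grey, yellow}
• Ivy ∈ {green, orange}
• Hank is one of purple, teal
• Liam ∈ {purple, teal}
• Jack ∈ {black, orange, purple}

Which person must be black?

Among the 8 variables, green fits only Ivy (and all 8 values in {black, green, grey, orange, pink, purple, teal, yellow} must be used), so Ivy = green.
The 7 still-open variables together cover exactly {black, grey, orange, pink, purple, teal, yellow} — 7 values for 7 variables — and orange appears only in Jack's list, so Jack = orange.
The 6 still-open variables draw from only 6 values {black, grey, pink, purple, teal, yellow}, so each is used; only Priya can be yellow, hence Priya = yellow.
Hank and Liam between them cover only {purple, teal} — a naked pair. Remove those values from Omar, Carol.
So black goes to Carol.

Carol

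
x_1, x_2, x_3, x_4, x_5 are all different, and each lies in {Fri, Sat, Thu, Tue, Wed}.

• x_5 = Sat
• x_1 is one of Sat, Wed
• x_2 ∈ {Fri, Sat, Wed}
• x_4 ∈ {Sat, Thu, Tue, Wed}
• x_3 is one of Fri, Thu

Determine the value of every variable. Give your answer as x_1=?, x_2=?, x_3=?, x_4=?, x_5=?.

x_5 has just one choice, so x_5 = Sat. Eliminate Sat elsewhere: x_1, x_2, x_4.
x_1's domain is down to {Wed}, so x_1 = Wed. Eliminate Wed elsewhere: x_2, x_4.
x_2's domain is down to {Fri}, so x_2 = Fri. Eliminate Fri elsewhere: x_3.
x_3 has just one choice, so x_3 = Thu. Remove Thu from x_4.
That leaves x_4 = Tue.

x_1=Wed, x_2=Fri, x_3=Thu, x_4=Tue, x_5=Sat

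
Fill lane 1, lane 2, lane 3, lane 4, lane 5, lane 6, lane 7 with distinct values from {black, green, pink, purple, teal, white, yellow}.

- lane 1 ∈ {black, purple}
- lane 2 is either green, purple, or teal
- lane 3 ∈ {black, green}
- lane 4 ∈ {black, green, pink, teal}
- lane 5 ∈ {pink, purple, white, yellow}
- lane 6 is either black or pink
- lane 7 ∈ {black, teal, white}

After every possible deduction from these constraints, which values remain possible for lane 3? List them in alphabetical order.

The 7 variables draw from only 7 values {black, green, pink, purple, teal, white, yellow}, so each is used; only lane 5 can be yellow, hence lane 5 = yellow.
Among the 6 still-open variables, white fits only lane 7 (and all 6 values in {black, green, pink, purple, teal, white} must be used), so lane 7 = white.
No further eliminations apply; lane 3 can still be any of black, green.

black, green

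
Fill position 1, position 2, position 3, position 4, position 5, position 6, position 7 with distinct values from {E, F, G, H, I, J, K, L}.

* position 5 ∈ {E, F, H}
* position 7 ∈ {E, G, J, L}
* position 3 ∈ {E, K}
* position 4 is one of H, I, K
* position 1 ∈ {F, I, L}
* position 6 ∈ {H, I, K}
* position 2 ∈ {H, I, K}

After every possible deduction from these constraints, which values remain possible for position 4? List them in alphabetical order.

H, I, K

The 3 variables position 2, position 4, position 6 are confined to {H, I, K}, which locks those values in; drop them from position 1, position 3, position 5.
position 3 has just one choice, so position 3 = E. Eliminate E elsewhere: position 5, position 7.
position 5 must be F (only option left). So position 1 can't be F.
That leaves position 1 = L. So position 7 can't be L.
No further eliminations apply; position 4 can still be any of H, I, K.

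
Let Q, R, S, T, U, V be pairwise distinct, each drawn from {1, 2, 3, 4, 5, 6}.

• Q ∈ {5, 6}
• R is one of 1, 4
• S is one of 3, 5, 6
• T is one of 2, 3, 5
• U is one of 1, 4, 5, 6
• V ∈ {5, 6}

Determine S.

3

Among the 6 variables, 2 fits only T (and all 6 values in {1, 2, 3, 4, 5, 6} must be used), so T = 2.
Among the 5 still-open variables, 3 fits only S (and all 5 values in {1, 3, 4, 5, 6} must be used), so S = 3.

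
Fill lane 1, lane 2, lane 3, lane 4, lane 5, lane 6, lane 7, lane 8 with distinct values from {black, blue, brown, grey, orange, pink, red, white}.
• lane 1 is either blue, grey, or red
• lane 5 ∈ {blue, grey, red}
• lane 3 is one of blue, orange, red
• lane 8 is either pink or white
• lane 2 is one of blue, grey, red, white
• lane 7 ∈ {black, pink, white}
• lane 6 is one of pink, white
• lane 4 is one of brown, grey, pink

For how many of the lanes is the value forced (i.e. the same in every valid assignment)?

3

Among the 8 variables, black fits only lane 7 (and all 8 values in {black, blue, brown, grey, orange, pink, red, white} must be used), so lane 7 = black.
The 7 still-open variables together cover exactly {blue, brown, grey, orange, pink, red, white} — 7 values for 7 variables — and brown appears only in lane 4's list, so lane 4 = brown.
The 6 still-open variables draw from only 6 values {blue, grey, orange, pink, red, white}, so each is used; only lane 3 can be orange, hence lane 3 = orange.
The 2 variables lane 6 and lane 8 are confined to {pink, white}, which locks those values in; drop them from lane 2.
Determined: lane 3=orange, lane 4=brown, lane 7=black. The other lanes each still have more than one consistent value. That makes 3.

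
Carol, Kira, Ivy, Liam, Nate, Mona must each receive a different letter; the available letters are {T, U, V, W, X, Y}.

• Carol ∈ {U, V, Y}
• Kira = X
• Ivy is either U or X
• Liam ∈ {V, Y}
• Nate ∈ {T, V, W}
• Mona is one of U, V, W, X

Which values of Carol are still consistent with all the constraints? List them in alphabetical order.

V, Y

Kira's domain is down to {X}, so Kira = X. Strike X from Ivy, Mona.
Ivy has just one choice, so Ivy = U. Remove U from Carol, Mona.
The 4 still-open variables draw from only 4 values {T, V, W, Y}, so each is used; only Nate can be T, hence Nate = T.
The 3 still-open variables draw from only 3 values {V, W, Y}, so each is used; only Mona can be W, hence Mona = W.
No further eliminations apply; Carol can still be any of V, Y.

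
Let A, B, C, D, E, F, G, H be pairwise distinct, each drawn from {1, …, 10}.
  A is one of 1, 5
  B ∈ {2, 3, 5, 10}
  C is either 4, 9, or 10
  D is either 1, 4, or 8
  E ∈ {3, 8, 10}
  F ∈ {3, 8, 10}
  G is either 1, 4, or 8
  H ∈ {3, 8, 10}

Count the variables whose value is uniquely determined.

3

The 8 variables draw from only 8 values {1, 2, 3, 4, 5, 8, 9, 10}, so each is used; only B can be 2, hence B = 2.
The 7 still-open variables draw from only 7 values {1, 3, 4, 5, 8, 9, 10}, so each is used; only A can be 5, hence A = 5.
Among the 6 still-open variables, 9 fits only C (and all 6 values in {1, 3, 4, 8, 9, 10} must be used), so C = 9.
The 3 variables E, F, H are confined to {3, 8, 10}, which locks those values in; drop them from D, G.
Determined: A=5, B=2, C=9. The other variables each still have more than one consistent value. That makes 3.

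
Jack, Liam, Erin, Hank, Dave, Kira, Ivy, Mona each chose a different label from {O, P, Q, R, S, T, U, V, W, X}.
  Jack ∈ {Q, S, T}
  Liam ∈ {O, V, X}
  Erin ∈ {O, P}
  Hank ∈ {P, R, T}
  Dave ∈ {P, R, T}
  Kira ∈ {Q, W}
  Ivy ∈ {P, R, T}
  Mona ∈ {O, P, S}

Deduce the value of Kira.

W

Hank, Dave, Ivy share exactly the 3 values {P, R, T}; by pigeonhole those values go to them, so strike P, R, T from Jack, Erin, Mona.
That leaves Erin = O. Eliminate O elsewhere: Liam, Mona.
Mona's domain is down to {S}, so Mona = S. Remove S from Jack.
Jack must be Q (only option left). Strike Q from Kira.
So Kira = W.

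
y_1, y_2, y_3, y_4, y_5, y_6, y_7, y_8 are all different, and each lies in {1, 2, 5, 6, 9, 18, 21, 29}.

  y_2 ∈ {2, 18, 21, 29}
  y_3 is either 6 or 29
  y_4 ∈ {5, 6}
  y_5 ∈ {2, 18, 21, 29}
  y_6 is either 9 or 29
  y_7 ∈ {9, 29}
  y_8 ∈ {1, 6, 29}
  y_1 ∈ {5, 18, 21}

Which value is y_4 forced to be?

The 8 variables together cover exactly {1, 2, 5, 6, 9, 18, 21, 29} — 8 values for 8 variables — and 1 appears only in y_8's list, so y_8 = 1.
y_6 and y_7 between them cover only {9, 29} — a naked pair. Remove those values from y_2, y_3, y_5.
y_3 has just one choice, so y_3 = 6. Strike 6 from y_4.
So y_4 = 5.

5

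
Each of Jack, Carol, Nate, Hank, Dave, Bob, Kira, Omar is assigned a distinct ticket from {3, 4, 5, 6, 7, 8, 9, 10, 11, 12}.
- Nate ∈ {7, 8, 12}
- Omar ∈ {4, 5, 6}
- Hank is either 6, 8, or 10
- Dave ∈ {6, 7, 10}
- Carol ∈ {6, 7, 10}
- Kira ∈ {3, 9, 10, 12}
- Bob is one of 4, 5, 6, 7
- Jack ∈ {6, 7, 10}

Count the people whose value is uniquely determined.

The 3 variables Jack, Carol, Dave are confined to {6, 7, 10}, which locks those values in; drop them from Nate, Hank, Bob, Kira, Omar.
Hank must be 8 (only option left). Eliminate 8 elsewhere: Nate.
Nate's domain is down to {12}, so Nate = 12. Strike 12 from Kira.
Determined: Nate=12, Hank=8. The other people each still have more than one consistent value. That makes 2.

2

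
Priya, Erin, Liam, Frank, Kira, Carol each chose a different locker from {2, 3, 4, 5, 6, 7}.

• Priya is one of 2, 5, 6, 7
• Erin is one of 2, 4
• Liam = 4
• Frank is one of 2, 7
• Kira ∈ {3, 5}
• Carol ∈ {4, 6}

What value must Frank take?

7

Liam has just one choice, so Liam = 4. Strike 4 from Erin, Carol.
Carol must be 6 (only option left). Remove 6 from Priya.
That leaves Erin = 2. Remove 2 from Priya, Frank.
So Frank = 7.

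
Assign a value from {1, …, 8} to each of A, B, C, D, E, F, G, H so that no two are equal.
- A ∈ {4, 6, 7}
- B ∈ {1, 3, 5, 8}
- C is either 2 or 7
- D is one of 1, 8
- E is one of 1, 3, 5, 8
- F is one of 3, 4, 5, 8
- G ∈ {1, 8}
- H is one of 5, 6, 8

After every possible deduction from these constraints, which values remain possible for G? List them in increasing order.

1, 8

The 8 variables draw from only 8 values {1, 2, 3, 4, 5, 6, 7, 8}, so each is used; only C can be 2, hence C = 2.
Among the 7 still-open variables, 7 fits only A (and all 7 values in {1, 3, 4, 5, 6, 7, 8} must be used), so A = 7.
The 6 still-open variables together cover exactly {1, 3, 4, 5, 6, 8} — 6 values for 6 variables — and 4 appears only in F's list, so F = 4.
The 5 still-open variables draw from only 5 values {1, 3, 5, 6, 8}, so each is used; only H can be 6, hence H = 6.
D and G between them cover only {1, 8} — a naked pair. Remove those values from B, E.
No further eliminations apply; G can still be any of 1, 8.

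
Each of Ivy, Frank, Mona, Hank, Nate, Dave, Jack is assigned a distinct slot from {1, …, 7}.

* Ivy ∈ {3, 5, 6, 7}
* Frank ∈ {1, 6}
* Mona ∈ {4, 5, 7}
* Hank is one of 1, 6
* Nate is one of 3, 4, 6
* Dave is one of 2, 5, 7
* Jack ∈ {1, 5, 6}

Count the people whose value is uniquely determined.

Among the 7 variables, 2 fits only Dave (and all 7 values in {1, 2, 3, 4, 5, 6, 7} must be used), so Dave = 2.
Frank and Hank between them cover only {1, 6} — a naked pair. Remove those values from Ivy, Nate, Jack.
Jack's domain is down to {5}, so Jack = 5. Remove 5 from Ivy, Mona.
Determined: Dave=2, Jack=5. The other people each still have more than one consistent value. That makes 2.

2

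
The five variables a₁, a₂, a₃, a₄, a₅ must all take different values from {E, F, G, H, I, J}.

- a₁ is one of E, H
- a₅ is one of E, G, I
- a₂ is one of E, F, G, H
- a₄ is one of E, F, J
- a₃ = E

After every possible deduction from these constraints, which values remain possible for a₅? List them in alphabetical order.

G, I

a₃'s domain is down to {E}, so a₃ = E. Remove E from a₁, a₂, a₄, a₅.
a₁'s domain is down to {H}, so a₁ = H. So a₂ can't be H.
No further eliminations apply; a₅ can still be any of G, I.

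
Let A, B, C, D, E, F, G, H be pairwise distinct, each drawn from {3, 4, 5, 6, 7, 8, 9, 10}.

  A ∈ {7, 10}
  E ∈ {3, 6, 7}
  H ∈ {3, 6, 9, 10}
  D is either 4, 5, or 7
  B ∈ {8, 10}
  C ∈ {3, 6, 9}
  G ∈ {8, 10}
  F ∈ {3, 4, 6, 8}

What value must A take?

The 8 variables draw from only 8 values {3, 4, 5, 6, 7, 8, 9, 10}, so each is used; only D can be 5, hence D = 5.
The 7 still-open variables together cover exactly {3, 4, 6, 7, 8, 9, 10} — 7 values for 7 variables — and 4 appears only in F's list, so F = 4.
B and G share exactly the 2 values {8, 10}; by pigeonhole those values go to them, so strike 8, 10 from A, H.
So A = 7.

7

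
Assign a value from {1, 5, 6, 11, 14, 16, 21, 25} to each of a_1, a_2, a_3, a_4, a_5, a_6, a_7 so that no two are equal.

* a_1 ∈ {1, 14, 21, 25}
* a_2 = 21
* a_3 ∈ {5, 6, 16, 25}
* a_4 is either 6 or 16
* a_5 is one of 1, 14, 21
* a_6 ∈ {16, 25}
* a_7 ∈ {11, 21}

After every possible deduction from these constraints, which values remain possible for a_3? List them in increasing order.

5, 6, 16, 25

a_2 has just one choice, so a_2 = 21. Remove 21 from a_1, a_5, a_7.
a_7 must be 11 (only option left).
No further eliminations apply; a_3 can still be any of 5, 6, 16, 25.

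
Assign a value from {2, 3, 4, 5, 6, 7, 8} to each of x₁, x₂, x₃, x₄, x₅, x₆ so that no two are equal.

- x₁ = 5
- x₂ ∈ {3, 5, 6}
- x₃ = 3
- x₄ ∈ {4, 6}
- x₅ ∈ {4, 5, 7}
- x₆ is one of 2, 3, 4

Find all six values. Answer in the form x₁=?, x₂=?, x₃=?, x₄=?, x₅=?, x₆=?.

x₁'s domain is down to {5}, so x₁ = 5. Remove 5 from x₂, x₅.
x₃ must be 3 (only option left). Strike 3 from x₂, x₆.
x₂ must be 6 (only option left). Remove 6 from x₄.
x₄ must be 4 (only option left). Eliminate 4 elsewhere: x₅, x₆.
That leaves x₅ = 7.
x₆'s domain is down to {2}, so x₆ = 2.

x₁=5, x₂=6, x₃=3, x₄=4, x₅=7, x₆=2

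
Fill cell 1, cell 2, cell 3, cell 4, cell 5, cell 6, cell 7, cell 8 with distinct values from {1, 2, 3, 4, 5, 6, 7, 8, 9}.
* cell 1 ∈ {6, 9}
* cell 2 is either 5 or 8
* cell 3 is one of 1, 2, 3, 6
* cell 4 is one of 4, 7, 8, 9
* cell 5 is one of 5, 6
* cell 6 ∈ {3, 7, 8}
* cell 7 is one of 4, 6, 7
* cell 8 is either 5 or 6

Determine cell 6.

The 2 variables cell 5 and cell 8 are confined to {5, 6}, which locks those values in; drop them from cell 1, cell 2, cell 3, cell 7.
That leaves cell 1 = 9. Remove 9 from cell 4.
cell 2 must be 8 (only option left). Eliminate 8 elsewhere: cell 4, cell 6.
cell 4 and cell 7 share exactly the 2 values {4, 7}; by pigeonhole those values go to them, so strike 4, 7 from cell 6.
So cell 6 = 3.

3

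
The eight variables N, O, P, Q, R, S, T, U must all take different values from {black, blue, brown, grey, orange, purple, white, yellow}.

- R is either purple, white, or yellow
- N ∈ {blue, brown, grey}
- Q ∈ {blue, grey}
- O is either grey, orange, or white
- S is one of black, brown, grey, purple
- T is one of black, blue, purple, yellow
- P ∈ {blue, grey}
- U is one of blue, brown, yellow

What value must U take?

yellow

Among the 8 variables, orange fits only O (and all 8 values in {black, blue, brown, grey, orange, purple, white, yellow} must be used), so O = orange.
The 7 still-open variables together cover exactly {black, blue, brown, grey, purple, white, yellow} — 7 values for 7 variables — and white appears only in R's list, so R = white.
P and Q share exactly the 2 values {blue, grey}; by pigeonhole those values go to them, so strike blue, grey from N, S, T, U.
N must be brown (only option left). Eliminate brown elsewhere: S, U.
So U = yellow.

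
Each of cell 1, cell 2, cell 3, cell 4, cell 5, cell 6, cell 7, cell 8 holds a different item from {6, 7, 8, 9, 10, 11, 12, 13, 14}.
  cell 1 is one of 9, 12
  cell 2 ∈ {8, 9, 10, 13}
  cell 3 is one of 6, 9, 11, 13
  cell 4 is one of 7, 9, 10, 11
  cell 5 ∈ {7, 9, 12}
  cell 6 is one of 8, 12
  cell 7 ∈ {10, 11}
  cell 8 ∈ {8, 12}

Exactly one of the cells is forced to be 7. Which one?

Among the 8 variables, 6 fits only cell 3 (and all 8 values in {6, 7, 8, 9, 10, 11, 12, 13} must be used), so cell 3 = 6.
The 7 still-open variables draw from only 7 values {7, 8, 9, 10, 11, 12, 13}, so each is used; only cell 2 can be 13, hence cell 2 = 13.
cell 6 and cell 8 share exactly the 2 values {8, 12}; by pigeonhole those values go to them, so strike 8, 12 from cell 1, cell 5.
cell 1 has just one choice, so cell 1 = 9. So cell 4, cell 5 can't be 9.
So 7 goes to cell 5.

cell 5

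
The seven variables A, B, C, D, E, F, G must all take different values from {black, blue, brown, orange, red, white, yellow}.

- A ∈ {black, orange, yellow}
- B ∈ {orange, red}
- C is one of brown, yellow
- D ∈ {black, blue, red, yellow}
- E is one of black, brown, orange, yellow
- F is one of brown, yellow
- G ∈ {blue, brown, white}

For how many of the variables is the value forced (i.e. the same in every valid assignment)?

3

The 7 variables draw from only 7 values {black, blue, brown, orange, red, white, yellow}, so each is used; only G can be white, hence G = white.
The 6 still-open variables together cover exactly {black, blue, brown, orange, red, yellow} — 6 values for 6 variables — and blue appears only in D's list, so D = blue.
The 5 still-open variables draw from only 5 values {black, brown, orange, red, yellow}, so each is used; only B can be red, hence B = red.
C and F share exactly the 2 values {brown, yellow}; by pigeonhole those values go to them, so strike brown, yellow from A, E.
Determined: B=red, D=blue, G=white. The other variables each still have more than one consistent value. That makes 3.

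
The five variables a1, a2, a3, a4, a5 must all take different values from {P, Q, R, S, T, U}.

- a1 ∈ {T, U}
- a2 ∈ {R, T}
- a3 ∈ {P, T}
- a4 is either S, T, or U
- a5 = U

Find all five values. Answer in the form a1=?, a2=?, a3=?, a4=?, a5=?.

a1=T, a2=R, a3=P, a4=S, a5=U

a5's domain is down to {U}, so a5 = U. So a1, a4 can't be U.
a1 must be T (only option left). So a2, a3, a4 can't be T.
a2 must be R (only option left).
a3's domain is down to {P}, so a3 = P.
That leaves a4 = S.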